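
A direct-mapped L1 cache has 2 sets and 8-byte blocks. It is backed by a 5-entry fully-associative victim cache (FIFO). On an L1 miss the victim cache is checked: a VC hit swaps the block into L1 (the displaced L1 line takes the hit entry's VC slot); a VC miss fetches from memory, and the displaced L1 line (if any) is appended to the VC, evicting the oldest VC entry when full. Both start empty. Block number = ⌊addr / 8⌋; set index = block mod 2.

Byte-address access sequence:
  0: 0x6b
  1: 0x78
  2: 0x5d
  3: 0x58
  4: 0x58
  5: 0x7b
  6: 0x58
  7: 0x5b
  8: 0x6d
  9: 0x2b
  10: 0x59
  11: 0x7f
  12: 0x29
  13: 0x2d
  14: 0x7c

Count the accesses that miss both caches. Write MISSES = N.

MISSES = 4

  [0] addr=0x6b blk=13 s=1: MISS | VC []
  [1] addr=0x78 blk=15 s=1: MISS | VC [13]
  [2] addr=0x5d blk=11 s=1: MISS | VC [13, 15]
  [3] addr=0x58 blk=11 s=1: L1-HIT | VC [13, 15]
  [4] addr=0x58 blk=11 s=1: L1-HIT | VC [13, 15]
  [5] addr=0x7b blk=15 s=1: VC-HIT | VC [13, 11]
  [6] addr=0x58 blk=11 s=1: VC-HIT | VC [13, 15]
  [7] addr=0x5b blk=11 s=1: L1-HIT | VC [13, 15]
  [8] addr=0x6d blk=13 s=1: VC-HIT | VC [11, 15]
  [9] addr=0x2b blk=5 s=1: MISS | VC [11, 15, 13]
  [10] addr=0x59 blk=11 s=1: VC-HIT | VC [5, 15, 13]
  [11] addr=0x7f blk=15 s=1: VC-HIT | VC [5, 11, 13]
  [12] addr=0x29 blk=5 s=1: VC-HIT | VC [15, 11, 13]
  [13] addr=0x2d blk=5 s=1: L1-HIT | VC [15, 11, 13]
  [14] addr=0x7c blk=15 s=1: VC-HIT | VC [5, 11, 13]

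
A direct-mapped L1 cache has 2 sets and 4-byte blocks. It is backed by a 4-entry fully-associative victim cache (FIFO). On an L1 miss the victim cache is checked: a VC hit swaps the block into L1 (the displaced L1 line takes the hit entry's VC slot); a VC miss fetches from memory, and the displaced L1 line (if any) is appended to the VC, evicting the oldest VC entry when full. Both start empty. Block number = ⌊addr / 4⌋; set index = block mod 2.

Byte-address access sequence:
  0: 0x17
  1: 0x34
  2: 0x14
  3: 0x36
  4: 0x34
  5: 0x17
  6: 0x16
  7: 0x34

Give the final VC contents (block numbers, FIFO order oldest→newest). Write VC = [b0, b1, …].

VC = [5]

0: 0x17 (blk 5, set 1) → MISS  vc=[]
1: 0x34 (blk 13, set 1) → MISS  vc=[5]
2: 0x14 (blk 5, set 1) → VC-HIT  vc=[13]
3: 0x36 (blk 13, set 1) → VC-HIT  vc=[5]
4: 0x34 (blk 13, set 1) → L1-HIT  vc=[5]
5: 0x17 (blk 5, set 1) → VC-HIT  vc=[13]
6: 0x16 (blk 5, set 1) → L1-HIT  vc=[13]
7: 0x34 (blk 13, set 1) → VC-HIT  vc=[5]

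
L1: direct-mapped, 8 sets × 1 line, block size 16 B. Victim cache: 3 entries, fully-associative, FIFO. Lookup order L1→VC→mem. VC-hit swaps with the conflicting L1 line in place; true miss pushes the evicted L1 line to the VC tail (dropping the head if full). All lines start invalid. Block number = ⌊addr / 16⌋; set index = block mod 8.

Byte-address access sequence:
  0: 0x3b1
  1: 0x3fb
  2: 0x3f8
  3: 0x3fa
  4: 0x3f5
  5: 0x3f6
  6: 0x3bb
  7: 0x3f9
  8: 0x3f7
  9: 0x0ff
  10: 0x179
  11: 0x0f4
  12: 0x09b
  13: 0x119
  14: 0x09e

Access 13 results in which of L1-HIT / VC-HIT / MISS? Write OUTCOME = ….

OUTCOME = MISS

  [0] addr=0x3b1 blk=59 s=3: MISS | VC []
  [1] addr=0x3fb blk=63 s=7: MISS | VC []
  [2] addr=0x3f8 blk=63 s=7: L1-HIT | VC []
  [3] addr=0x3fa blk=63 s=7: L1-HIT | VC []
  [4] addr=0x3f5 blk=63 s=7: L1-HIT | VC []
  [5] addr=0x3f6 blk=63 s=7: L1-HIT | VC []
  [6] addr=0x3bb blk=59 s=3: L1-HIT | VC []
  [7] addr=0x3f9 blk=63 s=7: L1-HIT | VC []
  [8] addr=0x3f7 blk=63 s=7: L1-HIT | VC []
  [9] addr=0xff blk=15 s=7: MISS | VC [63]
  [10] addr=0x179 blk=23 s=7: MISS | VC [63, 15]
  [11] addr=0xf4 blk=15 s=7: VC-HIT | VC [63, 23]
  [12] addr=0x9b blk=9 s=1: MISS | VC [63, 23]
  [13] addr=0x119 blk=17 s=1: MISS | VC [63, 23, 9]
  [14] addr=0x9e blk=9 s=1: VC-HIT | VC [63, 23, 17]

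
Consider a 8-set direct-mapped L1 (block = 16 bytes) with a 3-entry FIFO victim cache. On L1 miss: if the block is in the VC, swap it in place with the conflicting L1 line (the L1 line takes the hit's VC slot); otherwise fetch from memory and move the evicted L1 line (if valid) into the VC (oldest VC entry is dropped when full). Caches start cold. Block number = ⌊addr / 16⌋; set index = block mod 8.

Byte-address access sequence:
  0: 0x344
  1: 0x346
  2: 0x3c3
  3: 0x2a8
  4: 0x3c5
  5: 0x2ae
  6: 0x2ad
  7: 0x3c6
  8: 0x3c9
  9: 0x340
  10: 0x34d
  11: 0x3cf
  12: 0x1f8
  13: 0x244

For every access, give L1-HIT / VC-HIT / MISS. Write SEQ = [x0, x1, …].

SEQ = [MISS, L1-HIT, MISS, MISS, L1-HIT, L1-HIT, L1-HIT, L1-HIT, L1-HIT, VC-HIT, L1-HIT, VC-HIT, MISS, MISS]

0: 0x344 (blk 52, set 4) → MISS  vc=[]
1: 0x346 (blk 52, set 4) → L1-HIT  vc=[]
2: 0x3c3 (blk 60, set 4) → MISS  vc=[52]
3: 0x2a8 (blk 42, set 2) → MISS  vc=[52]
4: 0x3c5 (blk 60, set 4) → L1-HIT  vc=[52]
5: 0x2ae (blk 42, set 2) → L1-HIT  vc=[52]
6: 0x2ad (blk 42, set 2) → L1-HIT  vc=[52]
7: 0x3c6 (blk 60, set 4) → L1-HIT  vc=[52]
8: 0x3c9 (blk 60, set 4) → L1-HIT  vc=[52]
9: 0x340 (blk 52, set 4) → VC-HIT  vc=[60]
10: 0x34d (blk 52, set 4) → L1-HIT  vc=[60]
11: 0x3cf (blk 60, set 4) → VC-HIT  vc=[52]
12: 0x1f8 (blk 31, set 7) → MISS  vc=[52]
13: 0x244 (blk 36, set 4) → MISS  vc=[52, 60]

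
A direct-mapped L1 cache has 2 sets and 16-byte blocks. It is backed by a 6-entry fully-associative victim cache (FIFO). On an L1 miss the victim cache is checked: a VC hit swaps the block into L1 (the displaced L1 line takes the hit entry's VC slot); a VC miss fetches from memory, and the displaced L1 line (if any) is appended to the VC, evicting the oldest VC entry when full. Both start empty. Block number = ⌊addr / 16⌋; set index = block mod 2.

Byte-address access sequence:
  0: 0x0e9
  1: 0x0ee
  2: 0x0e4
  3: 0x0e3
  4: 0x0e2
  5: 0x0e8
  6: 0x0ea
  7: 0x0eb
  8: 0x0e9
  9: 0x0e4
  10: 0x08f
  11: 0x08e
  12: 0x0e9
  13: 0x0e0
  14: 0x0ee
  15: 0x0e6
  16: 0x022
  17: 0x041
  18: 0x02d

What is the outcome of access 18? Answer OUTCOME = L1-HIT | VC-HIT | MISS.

0: 0xe9 (blk 14, set 0) → MISS  vc=[]
1: 0xee (blk 14, set 0) → L1-HIT  vc=[]
2: 0xe4 (blk 14, set 0) → L1-HIT  vc=[]
3: 0xe3 (blk 14, set 0) → L1-HIT  vc=[]
4: 0xe2 (blk 14, set 0) → L1-HIT  vc=[]
5: 0xe8 (blk 14, set 0) → L1-HIT  vc=[]
6: 0xea (blk 14, set 0) → L1-HIT  vc=[]
7: 0xeb (blk 14, set 0) → L1-HIT  vc=[]
8: 0xe9 (blk 14, set 0) → L1-HIT  vc=[]
9: 0xe4 (blk 14, set 0) → L1-HIT  vc=[]
10: 0x8f (blk 8, set 0) → MISS  vc=[14]
11: 0x8e (blk 8, set 0) → L1-HIT  vc=[14]
12: 0xe9 (blk 14, set 0) → VC-HIT  vc=[8]
13: 0xe0 (blk 14, set 0) → L1-HIT  vc=[8]
14: 0xee (blk 14, set 0) → L1-HIT  vc=[8]
15: 0xe6 (blk 14, set 0) → L1-HIT  vc=[8]
16: 0x22 (blk 2, set 0) → MISS  vc=[8, 14]
17: 0x41 (blk 4, set 0) → MISS  vc=[8, 14, 2]
18: 0x2d (blk 2, set 0) → VC-HIT  vc=[8, 14, 4]

OUTCOME = VC-HIT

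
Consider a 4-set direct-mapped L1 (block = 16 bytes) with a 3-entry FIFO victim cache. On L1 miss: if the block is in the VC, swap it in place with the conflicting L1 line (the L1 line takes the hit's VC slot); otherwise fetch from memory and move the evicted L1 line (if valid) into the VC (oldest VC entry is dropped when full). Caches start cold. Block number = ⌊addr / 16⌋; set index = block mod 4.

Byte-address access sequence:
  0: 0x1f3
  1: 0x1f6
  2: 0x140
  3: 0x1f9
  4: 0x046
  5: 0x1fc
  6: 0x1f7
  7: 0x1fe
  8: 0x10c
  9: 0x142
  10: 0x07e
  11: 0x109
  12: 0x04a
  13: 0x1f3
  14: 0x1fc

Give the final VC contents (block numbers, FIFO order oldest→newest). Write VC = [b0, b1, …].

0: 0x1f3 (blk 31, set 3) → MISS  vc=[]
1: 0x1f6 (blk 31, set 3) → L1-HIT  vc=[]
2: 0x140 (blk 20, set 0) → MISS  vc=[]
3: 0x1f9 (blk 31, set 3) → L1-HIT  vc=[]
4: 0x46 (blk 4, set 0) → MISS  vc=[20]
5: 0x1fc (blk 31, set 3) → L1-HIT  vc=[20]
6: 0x1f7 (blk 31, set 3) → L1-HIT  vc=[20]
7: 0x1fe (blk 31, set 3) → L1-HIT  vc=[20]
8: 0x10c (blk 16, set 0) → MISS  vc=[20, 4]
9: 0x142 (blk 20, set 0) → VC-HIT  vc=[16, 4]
10: 0x7e (blk 7, set 3) → MISS  vc=[16, 4, 31]
11: 0x109 (blk 16, set 0) → VC-HIT  vc=[20, 4, 31]
12: 0x4a (blk 4, set 0) → VC-HIT  vc=[20, 16, 31]
13: 0x1f3 (blk 31, set 3) → VC-HIT  vc=[20, 16, 7]
14: 0x1fc (blk 31, set 3) → L1-HIT  vc=[20, 16, 7]

VC = [20, 16, 7]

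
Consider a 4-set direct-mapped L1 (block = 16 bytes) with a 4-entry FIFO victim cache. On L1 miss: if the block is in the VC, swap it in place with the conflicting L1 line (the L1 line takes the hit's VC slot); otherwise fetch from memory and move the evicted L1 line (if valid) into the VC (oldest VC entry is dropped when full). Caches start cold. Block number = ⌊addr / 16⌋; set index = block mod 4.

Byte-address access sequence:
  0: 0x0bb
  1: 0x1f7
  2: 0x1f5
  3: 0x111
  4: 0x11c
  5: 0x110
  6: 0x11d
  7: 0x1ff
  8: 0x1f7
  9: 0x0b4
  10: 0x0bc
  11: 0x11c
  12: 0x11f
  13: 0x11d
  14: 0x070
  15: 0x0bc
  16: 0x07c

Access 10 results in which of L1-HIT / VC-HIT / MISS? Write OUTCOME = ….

  [0] addr=0xbb blk=11 s=3: MISS | VC []
  [1] addr=0x1f7 blk=31 s=3: MISS | VC [11]
  [2] addr=0x1f5 blk=31 s=3: L1-HIT | VC [11]
  [3] addr=0x111 blk=17 s=1: MISS | VC [11]
  [4] addr=0x11c blk=17 s=1: L1-HIT | VC [11]
  [5] addr=0x110 blk=17 s=1: L1-HIT | VC [11]
  [6] addr=0x11d blk=17 s=1: L1-HIT | VC [11]
  [7] addr=0x1ff blk=31 s=3: L1-HIT | VC [11]
  [8] addr=0x1f7 blk=31 s=3: L1-HIT | VC [11]
  [9] addr=0xb4 blk=11 s=3: VC-HIT | VC [31]
  [10] addr=0xbc blk=11 s=3: L1-HIT | VC [31]
  [11] addr=0x11c blk=17 s=1: L1-HIT | VC [31]
  [12] addr=0x11f blk=17 s=1: L1-HIT | VC [31]
  [13] addr=0x11d blk=17 s=1: L1-HIT | VC [31]
  [14] addr=0x70 blk=7 s=3: MISS | VC [31, 11]
  [15] addr=0xbc blk=11 s=3: VC-HIT | VC [31, 7]
  [16] addr=0x7c blk=7 s=3: VC-HIT | VC [31, 11]

OUTCOME = L1-HIT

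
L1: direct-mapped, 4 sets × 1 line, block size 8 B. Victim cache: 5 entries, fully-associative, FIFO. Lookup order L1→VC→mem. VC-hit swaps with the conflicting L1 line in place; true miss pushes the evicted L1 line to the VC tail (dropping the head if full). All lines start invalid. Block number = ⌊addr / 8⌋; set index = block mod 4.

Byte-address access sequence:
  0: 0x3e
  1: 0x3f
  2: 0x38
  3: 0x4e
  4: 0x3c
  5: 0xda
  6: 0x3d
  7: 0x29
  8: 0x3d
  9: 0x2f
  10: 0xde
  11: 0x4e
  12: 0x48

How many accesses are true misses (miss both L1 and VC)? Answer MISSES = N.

  [0] addr=0x3e blk=7 s=3: MISS | VC []
  [1] addr=0x3f blk=7 s=3: L1-HIT | VC []
  [2] addr=0x38 blk=7 s=3: L1-HIT | VC []
  [3] addr=0x4e blk=9 s=1: MISS | VC []
  [4] addr=0x3c blk=7 s=3: L1-HIT | VC []
  [5] addr=0xda blk=27 s=3: MISS | VC [7]
  [6] addr=0x3d blk=7 s=3: VC-HIT | VC [27]
  [7] addr=0x29 blk=5 s=1: MISS | VC [27, 9]
  [8] addr=0x3d blk=7 s=3: L1-HIT | VC [27, 9]
  [9] addr=0x2f blk=5 s=1: L1-HIT | VC [27, 9]
  [10] addr=0xde blk=27 s=3: VC-HIT | VC [7, 9]
  [11] addr=0x4e blk=9 s=1: VC-HIT | VC [7, 5]
  [12] addr=0x48 blk=9 s=1: L1-HIT | VC [7, 5]

MISSES = 4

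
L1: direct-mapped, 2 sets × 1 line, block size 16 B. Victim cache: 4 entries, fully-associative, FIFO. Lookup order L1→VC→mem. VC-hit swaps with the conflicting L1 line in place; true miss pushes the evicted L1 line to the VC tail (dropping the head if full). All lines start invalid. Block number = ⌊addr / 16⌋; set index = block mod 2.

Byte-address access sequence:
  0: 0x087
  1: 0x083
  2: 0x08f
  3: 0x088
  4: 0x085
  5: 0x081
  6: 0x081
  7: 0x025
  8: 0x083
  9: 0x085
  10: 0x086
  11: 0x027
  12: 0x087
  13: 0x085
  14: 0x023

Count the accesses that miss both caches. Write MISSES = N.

MISSES = 2

0: 0x87 (blk 8, set 0) → MISS  vc=[]
1: 0x83 (blk 8, set 0) → L1-HIT  vc=[]
2: 0x8f (blk 8, set 0) → L1-HIT  vc=[]
3: 0x88 (blk 8, set 0) → L1-HIT  vc=[]
4: 0x85 (blk 8, set 0) → L1-HIT  vc=[]
5: 0x81 (blk 8, set 0) → L1-HIT  vc=[]
6: 0x81 (blk 8, set 0) → L1-HIT  vc=[]
7: 0x25 (blk 2, set 0) → MISS  vc=[8]
8: 0x83 (blk 8, set 0) → VC-HIT  vc=[2]
9: 0x85 (blk 8, set 0) → L1-HIT  vc=[2]
10: 0x86 (blk 8, set 0) → L1-HIT  vc=[2]
11: 0x27 (blk 2, set 0) → VC-HIT  vc=[8]
12: 0x87 (blk 8, set 0) → VC-HIT  vc=[2]
13: 0x85 (blk 8, set 0) → L1-HIT  vc=[2]
14: 0x23 (blk 2, set 0) → VC-HIT  vc=[8]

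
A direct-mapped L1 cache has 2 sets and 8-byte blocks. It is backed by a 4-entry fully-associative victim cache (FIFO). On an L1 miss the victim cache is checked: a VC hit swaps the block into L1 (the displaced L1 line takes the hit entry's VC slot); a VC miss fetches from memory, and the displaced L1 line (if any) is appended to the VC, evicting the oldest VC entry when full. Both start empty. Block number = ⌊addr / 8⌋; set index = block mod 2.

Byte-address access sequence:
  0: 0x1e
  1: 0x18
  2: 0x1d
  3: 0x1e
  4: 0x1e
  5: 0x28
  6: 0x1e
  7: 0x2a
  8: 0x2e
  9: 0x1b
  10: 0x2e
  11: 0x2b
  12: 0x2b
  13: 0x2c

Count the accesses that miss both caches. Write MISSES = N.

#0 0x1e→b3/s1 MISS; vc=[]
#1 0x18→b3/s1 L1-HIT; vc=[]
#2 0x1d→b3/s1 L1-HIT; vc=[]
#3 0x1e→b3/s1 L1-HIT; vc=[]
#4 0x1e→b3/s1 L1-HIT; vc=[]
#5 0x28→b5/s1 MISS; vc=[3]
#6 0x1e→b3/s1 VC-HIT; vc=[5]
#7 0x2a→b5/s1 VC-HIT; vc=[3]
#8 0x2e→b5/s1 L1-HIT; vc=[3]
#9 0x1b→b3/s1 VC-HIT; vc=[5]
#10 0x2e→b5/s1 VC-HIT; vc=[3]
#11 0x2b→b5/s1 L1-HIT; vc=[3]
#12 0x2b→b5/s1 L1-HIT; vc=[3]
#13 0x2c→b5/s1 L1-HIT; vc=[3]

MISSES = 2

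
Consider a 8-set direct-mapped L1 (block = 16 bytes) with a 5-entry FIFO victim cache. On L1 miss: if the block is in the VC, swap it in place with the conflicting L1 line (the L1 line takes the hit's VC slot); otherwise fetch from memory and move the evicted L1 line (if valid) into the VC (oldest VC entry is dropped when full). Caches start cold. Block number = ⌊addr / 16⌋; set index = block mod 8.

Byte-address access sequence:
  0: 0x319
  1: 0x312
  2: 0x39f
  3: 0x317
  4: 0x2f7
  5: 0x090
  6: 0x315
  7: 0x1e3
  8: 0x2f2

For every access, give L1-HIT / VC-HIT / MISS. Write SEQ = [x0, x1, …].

  [0] addr=0x319 blk=49 s=1: MISS | VC []
  [1] addr=0x312 blk=49 s=1: L1-HIT | VC []
  [2] addr=0x39f blk=57 s=1: MISS | VC [49]
  [3] addr=0x317 blk=49 s=1: VC-HIT | VC [57]
  [4] addr=0x2f7 blk=47 s=7: MISS | VC [57]
  [5] addr=0x90 blk=9 s=1: MISS | VC [57, 49]
  [6] addr=0x315 blk=49 s=1: VC-HIT | VC [57, 9]
  [7] addr=0x1e3 blk=30 s=6: MISS | VC [57, 9]
  [8] addr=0x2f2 blk=47 s=7: L1-HIT | VC [57, 9]

SEQ = [MISS, L1-HIT, MISS, VC-HIT, MISS, MISS, VC-HIT, MISS, L1-HIT]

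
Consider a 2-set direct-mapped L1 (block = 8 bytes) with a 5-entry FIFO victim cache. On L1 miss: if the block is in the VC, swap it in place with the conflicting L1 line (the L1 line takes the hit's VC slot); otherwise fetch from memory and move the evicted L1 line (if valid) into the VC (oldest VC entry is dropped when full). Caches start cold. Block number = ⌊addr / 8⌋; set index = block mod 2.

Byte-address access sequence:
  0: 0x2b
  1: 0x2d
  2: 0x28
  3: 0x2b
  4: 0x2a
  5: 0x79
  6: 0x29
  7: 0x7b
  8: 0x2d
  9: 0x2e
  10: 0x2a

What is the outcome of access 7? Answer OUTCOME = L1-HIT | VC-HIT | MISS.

OUTCOME = VC-HIT

0: 0x2b (blk 5, set 1) → MISS  vc=[]
1: 0x2d (blk 5, set 1) → L1-HIT  vc=[]
2: 0x28 (blk 5, set 1) → L1-HIT  vc=[]
3: 0x2b (blk 5, set 1) → L1-HIT  vc=[]
4: 0x2a (blk 5, set 1) → L1-HIT  vc=[]
5: 0x79 (blk 15, set 1) → MISS  vc=[5]
6: 0x29 (blk 5, set 1) → VC-HIT  vc=[15]
7: 0x7b (blk 15, set 1) → VC-HIT  vc=[5]
8: 0x2d (blk 5, set 1) → VC-HIT  vc=[15]
9: 0x2e (blk 5, set 1) → L1-HIT  vc=[15]
10: 0x2a (blk 5, set 1) → L1-HIT  vc=[15]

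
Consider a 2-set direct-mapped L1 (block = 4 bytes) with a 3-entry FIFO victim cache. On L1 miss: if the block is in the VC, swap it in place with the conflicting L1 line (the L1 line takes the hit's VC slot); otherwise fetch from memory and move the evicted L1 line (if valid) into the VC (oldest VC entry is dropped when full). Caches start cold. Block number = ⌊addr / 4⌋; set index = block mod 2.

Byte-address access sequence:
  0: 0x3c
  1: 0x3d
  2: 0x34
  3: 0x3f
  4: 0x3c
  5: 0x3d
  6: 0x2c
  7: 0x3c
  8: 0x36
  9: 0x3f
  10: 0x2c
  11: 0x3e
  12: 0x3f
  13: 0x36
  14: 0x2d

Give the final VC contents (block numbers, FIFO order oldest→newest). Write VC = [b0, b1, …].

#0 0x3c→b15/s1 MISS; vc=[]
#1 0x3d→b15/s1 L1-HIT; vc=[]
#2 0x34→b13/s1 MISS; vc=[15]
#3 0x3f→b15/s1 VC-HIT; vc=[13]
#4 0x3c→b15/s1 L1-HIT; vc=[13]
#5 0x3d→b15/s1 L1-HIT; vc=[13]
#6 0x2c→b11/s1 MISS; vc=[13,15]
#7 0x3c→b15/s1 VC-HIT; vc=[13,11]
#8 0x36→b13/s1 VC-HIT; vc=[15,11]
#9 0x3f→b15/s1 VC-HIT; vc=[13,11]
#10 0x2c→b11/s1 VC-HIT; vc=[13,15]
#11 0x3e→b15/s1 VC-HIT; vc=[13,11]
#12 0x3f→b15/s1 L1-HIT; vc=[13,11]
#13 0x36→b13/s1 VC-HIT; vc=[15,11]
#14 0x2d→b11/s1 VC-HIT; vc=[15,13]

VC = [15, 13]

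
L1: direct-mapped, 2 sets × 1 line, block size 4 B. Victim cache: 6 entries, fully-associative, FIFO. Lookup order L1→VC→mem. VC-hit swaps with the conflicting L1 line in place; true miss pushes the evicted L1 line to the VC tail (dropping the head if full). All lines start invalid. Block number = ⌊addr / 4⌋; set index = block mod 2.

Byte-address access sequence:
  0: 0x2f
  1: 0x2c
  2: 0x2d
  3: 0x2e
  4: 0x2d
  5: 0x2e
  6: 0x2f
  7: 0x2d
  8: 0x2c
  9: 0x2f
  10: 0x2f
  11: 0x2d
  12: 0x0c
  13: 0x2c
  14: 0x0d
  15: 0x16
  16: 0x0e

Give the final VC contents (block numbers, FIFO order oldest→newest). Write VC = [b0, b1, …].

VC = [11, 5]

0: 0x2f (blk 11, set 1) → MISS  vc=[]
1: 0x2c (blk 11, set 1) → L1-HIT  vc=[]
2: 0x2d (blk 11, set 1) → L1-HIT  vc=[]
3: 0x2e (blk 11, set 1) → L1-HIT  vc=[]
4: 0x2d (blk 11, set 1) → L1-HIT  vc=[]
5: 0x2e (blk 11, set 1) → L1-HIT  vc=[]
6: 0x2f (blk 11, set 1) → L1-HIT  vc=[]
7: 0x2d (blk 11, set 1) → L1-HIT  vc=[]
8: 0x2c (blk 11, set 1) → L1-HIT  vc=[]
9: 0x2f (blk 11, set 1) → L1-HIT  vc=[]
10: 0x2f (blk 11, set 1) → L1-HIT  vc=[]
11: 0x2d (blk 11, set 1) → L1-HIT  vc=[]
12: 0xc (blk 3, set 1) → MISS  vc=[11]
13: 0x2c (blk 11, set 1) → VC-HIT  vc=[3]
14: 0xd (blk 3, set 1) → VC-HIT  vc=[11]
15: 0x16 (blk 5, set 1) → MISS  vc=[11, 3]
16: 0xe (blk 3, set 1) → VC-HIT  vc=[11, 5]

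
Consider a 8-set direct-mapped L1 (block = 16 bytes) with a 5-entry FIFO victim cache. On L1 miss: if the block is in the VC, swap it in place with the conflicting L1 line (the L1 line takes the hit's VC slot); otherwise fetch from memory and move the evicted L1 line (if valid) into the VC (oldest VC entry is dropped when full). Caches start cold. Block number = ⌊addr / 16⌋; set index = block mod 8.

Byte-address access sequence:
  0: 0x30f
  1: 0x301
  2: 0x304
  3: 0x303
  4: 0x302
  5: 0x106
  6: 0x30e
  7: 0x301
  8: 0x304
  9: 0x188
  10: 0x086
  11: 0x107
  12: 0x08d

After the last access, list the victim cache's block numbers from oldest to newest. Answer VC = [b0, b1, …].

#0 0x30f→b48/s0 MISS; vc=[]
#1 0x301→b48/s0 L1-HIT; vc=[]
#2 0x304→b48/s0 L1-HIT; vc=[]
#3 0x303→b48/s0 L1-HIT; vc=[]
#4 0x302→b48/s0 L1-HIT; vc=[]
#5 0x106→b16/s0 MISS; vc=[48]
#6 0x30e→b48/s0 VC-HIT; vc=[16]
#7 0x301→b48/s0 L1-HIT; vc=[16]
#8 0x304→b48/s0 L1-HIT; vc=[16]
#9 0x188→b24/s0 MISS; vc=[16,48]
#10 0x86→b8/s0 MISS; vc=[16,48,24]
#11 0x107→b16/s0 VC-HIT; vc=[8,48,24]
#12 0x8d→b8/s0 VC-HIT; vc=[16,48,24]

VC = [16, 48, 24]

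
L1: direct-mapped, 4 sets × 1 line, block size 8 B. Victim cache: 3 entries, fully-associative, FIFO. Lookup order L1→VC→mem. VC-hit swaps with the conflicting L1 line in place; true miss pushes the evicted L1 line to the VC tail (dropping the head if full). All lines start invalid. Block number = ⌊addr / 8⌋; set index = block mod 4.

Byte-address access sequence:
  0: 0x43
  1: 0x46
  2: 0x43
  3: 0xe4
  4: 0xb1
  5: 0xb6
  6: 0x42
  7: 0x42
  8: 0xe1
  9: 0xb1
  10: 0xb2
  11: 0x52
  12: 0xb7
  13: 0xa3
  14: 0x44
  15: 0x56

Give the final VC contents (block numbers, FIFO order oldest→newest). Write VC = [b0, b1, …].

#0 0x43→b8/s0 MISS; vc=[]
#1 0x46→b8/s0 L1-HIT; vc=[]
#2 0x43→b8/s0 L1-HIT; vc=[]
#3 0xe4→b28/s0 MISS; vc=[8]
#4 0xb1→b22/s2 MISS; vc=[8]
#5 0xb6→b22/s2 L1-HIT; vc=[8]
#6 0x42→b8/s0 VC-HIT; vc=[28]
#7 0x42→b8/s0 L1-HIT; vc=[28]
#8 0xe1→b28/s0 VC-HIT; vc=[8]
#9 0xb1→b22/s2 L1-HIT; vc=[8]
#10 0xb2→b22/s2 L1-HIT; vc=[8]
#11 0x52→b10/s2 MISS; vc=[8,22]
#12 0xb7→b22/s2 VC-HIT; vc=[8,10]
#13 0xa3→b20/s0 MISS; vc=[8,10,28]
#14 0x44→b8/s0 VC-HIT; vc=[20,10,28]
#15 0x56→b10/s2 VC-HIT; vc=[20,22,28]

VC = [20, 22, 28]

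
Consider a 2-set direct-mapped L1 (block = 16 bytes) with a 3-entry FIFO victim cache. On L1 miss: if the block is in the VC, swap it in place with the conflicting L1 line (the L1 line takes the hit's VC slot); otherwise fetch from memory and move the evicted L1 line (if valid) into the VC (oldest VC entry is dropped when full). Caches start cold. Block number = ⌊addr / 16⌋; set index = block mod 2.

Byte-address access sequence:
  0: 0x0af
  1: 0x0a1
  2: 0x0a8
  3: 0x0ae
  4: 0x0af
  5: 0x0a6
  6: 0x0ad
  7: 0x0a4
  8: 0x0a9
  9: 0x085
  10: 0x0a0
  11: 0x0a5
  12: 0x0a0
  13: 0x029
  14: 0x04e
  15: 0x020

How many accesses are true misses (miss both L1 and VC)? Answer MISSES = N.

  [0] addr=0xaf blk=10 s=0: MISS | VC []
  [1] addr=0xa1 blk=10 s=0: L1-HIT | VC []
  [2] addr=0xa8 blk=10 s=0: L1-HIT | VC []
  [3] addr=0xae blk=10 s=0: L1-HIT | VC []
  [4] addr=0xaf blk=10 s=0: L1-HIT | VC []
  [5] addr=0xa6 blk=10 s=0: L1-HIT | VC []
  [6] addr=0xad blk=10 s=0: L1-HIT | VC []
  [7] addr=0xa4 blk=10 s=0: L1-HIT | VC []
  [8] addr=0xa9 blk=10 s=0: L1-HIT | VC []
  [9] addr=0x85 blk=8 s=0: MISS | VC [10]
  [10] addr=0xa0 blk=10 s=0: VC-HIT | VC [8]
  [11] addr=0xa5 blk=10 s=0: L1-HIT | VC [8]
  [12] addr=0xa0 blk=10 s=0: L1-HIT | VC [8]
  [13] addr=0x29 blk=2 s=0: MISS | VC [8, 10]
  [14] addr=0x4e blk=4 s=0: MISS | VC [8, 10, 2]
  [15] addr=0x20 blk=2 s=0: VC-HIT | VC [8, 10, 4]

MISSES = 4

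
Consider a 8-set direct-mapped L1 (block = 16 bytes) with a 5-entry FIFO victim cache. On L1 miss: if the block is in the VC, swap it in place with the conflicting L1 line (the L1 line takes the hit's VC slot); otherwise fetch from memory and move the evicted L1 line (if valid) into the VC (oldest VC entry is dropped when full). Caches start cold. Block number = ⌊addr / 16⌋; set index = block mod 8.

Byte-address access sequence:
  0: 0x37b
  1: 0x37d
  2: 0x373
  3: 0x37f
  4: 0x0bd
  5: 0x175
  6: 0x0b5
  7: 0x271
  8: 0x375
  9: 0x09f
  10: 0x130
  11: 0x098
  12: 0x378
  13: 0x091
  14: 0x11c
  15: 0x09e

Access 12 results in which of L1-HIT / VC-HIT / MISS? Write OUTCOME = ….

  [0] addr=0x37b blk=55 s=7: MISS | VC []
  [1] addr=0x37d blk=55 s=7: L1-HIT | VC []
  [2] addr=0x373 blk=55 s=7: L1-HIT | VC []
  [3] addr=0x37f blk=55 s=7: L1-HIT | VC []
  [4] addr=0xbd blk=11 s=3: MISS | VC []
  [5] addr=0x175 blk=23 s=7: MISS | VC [55]
  [6] addr=0xb5 blk=11 s=3: L1-HIT | VC [55]
  [7] addr=0x271 blk=39 s=7: MISS | VC [55, 23]
  [8] addr=0x375 blk=55 s=7: VC-HIT | VC [39, 23]
  [9] addr=0x9f blk=9 s=1: MISS | VC [39, 23]
  [10] addr=0x130 blk=19 s=3: MISS | VC [39, 23, 11]
  [11] addr=0x98 blk=9 s=1: L1-HIT | VC [39, 23, 11]
  [12] addr=0x378 blk=55 s=7: L1-HIT | VC [39, 23, 11]
  [13] addr=0x91 blk=9 s=1: L1-HIT | VC [39, 23, 11]
  [14] addr=0x11c blk=17 s=1: MISS | VC [39, 23, 11, 9]
  [15] addr=0x9e blk=9 s=1: VC-HIT | VC [39, 23, 11, 17]

OUTCOME = L1-HIT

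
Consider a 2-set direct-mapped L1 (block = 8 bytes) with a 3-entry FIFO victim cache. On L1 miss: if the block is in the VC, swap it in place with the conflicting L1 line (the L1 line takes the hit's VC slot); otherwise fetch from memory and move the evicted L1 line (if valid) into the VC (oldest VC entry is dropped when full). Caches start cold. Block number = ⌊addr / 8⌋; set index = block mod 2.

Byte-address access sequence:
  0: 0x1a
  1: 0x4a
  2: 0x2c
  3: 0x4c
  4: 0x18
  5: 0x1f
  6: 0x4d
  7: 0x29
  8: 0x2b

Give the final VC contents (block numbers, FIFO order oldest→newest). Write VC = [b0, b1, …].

#0 0x1a→b3/s1 MISS; vc=[]
#1 0x4a→b9/s1 MISS; vc=[3]
#2 0x2c→b5/s1 MISS; vc=[3,9]
#3 0x4c→b9/s1 VC-HIT; vc=[3,5]
#4 0x18→b3/s1 VC-HIT; vc=[9,5]
#5 0x1f→b3/s1 L1-HIT; vc=[9,5]
#6 0x4d→b9/s1 VC-HIT; vc=[3,5]
#7 0x29→b5/s1 VC-HIT; vc=[3,9]
#8 0x2b→b5/s1 L1-HIT; vc=[3,9]

VC = [3, 9]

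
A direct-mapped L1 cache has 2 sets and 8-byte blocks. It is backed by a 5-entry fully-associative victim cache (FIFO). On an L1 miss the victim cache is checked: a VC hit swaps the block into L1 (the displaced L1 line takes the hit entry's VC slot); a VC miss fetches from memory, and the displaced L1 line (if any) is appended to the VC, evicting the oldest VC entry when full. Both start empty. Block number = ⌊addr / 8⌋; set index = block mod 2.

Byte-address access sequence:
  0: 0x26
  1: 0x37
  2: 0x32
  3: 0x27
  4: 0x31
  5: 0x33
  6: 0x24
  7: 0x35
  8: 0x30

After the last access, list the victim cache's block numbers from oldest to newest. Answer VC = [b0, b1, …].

VC = [4]

#0 0x26→b4/s0 MISS; vc=[]
#1 0x37→b6/s0 MISS; vc=[4]
#2 0x32→b6/s0 L1-HIT; vc=[4]
#3 0x27→b4/s0 VC-HIT; vc=[6]
#4 0x31→b6/s0 VC-HIT; vc=[4]
#5 0x33→b6/s0 L1-HIT; vc=[4]
#6 0x24→b4/s0 VC-HIT; vc=[6]
#7 0x35→b6/s0 VC-HIT; vc=[4]
#8 0x30→b6/s0 L1-HIT; vc=[4]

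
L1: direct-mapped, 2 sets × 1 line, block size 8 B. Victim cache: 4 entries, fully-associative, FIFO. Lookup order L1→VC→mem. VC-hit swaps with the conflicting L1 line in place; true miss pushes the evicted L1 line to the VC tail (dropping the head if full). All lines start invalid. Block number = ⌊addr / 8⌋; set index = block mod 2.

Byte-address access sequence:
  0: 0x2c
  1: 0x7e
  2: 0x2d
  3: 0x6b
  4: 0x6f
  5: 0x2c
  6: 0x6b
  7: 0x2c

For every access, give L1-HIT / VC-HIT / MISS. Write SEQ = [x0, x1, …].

0: 0x2c (blk 5, set 1) → MISS  vc=[]
1: 0x7e (blk 15, set 1) → MISS  vc=[5]
2: 0x2d (blk 5, set 1) → VC-HIT  vc=[15]
3: 0x6b (blk 13, set 1) → MISS  vc=[15, 5]
4: 0x6f (blk 13, set 1) → L1-HIT  vc=[15, 5]
5: 0x2c (blk 5, set 1) → VC-HIT  vc=[15, 13]
6: 0x6b (blk 13, set 1) → VC-HIT  vc=[15, 5]
7: 0x2c (blk 5, set 1) → VC-HIT  vc=[15, 13]

SEQ = [MISS, MISS, VC-HIT, MISS, L1-HIT, VC-HIT, VC-HIT, VC-HIT]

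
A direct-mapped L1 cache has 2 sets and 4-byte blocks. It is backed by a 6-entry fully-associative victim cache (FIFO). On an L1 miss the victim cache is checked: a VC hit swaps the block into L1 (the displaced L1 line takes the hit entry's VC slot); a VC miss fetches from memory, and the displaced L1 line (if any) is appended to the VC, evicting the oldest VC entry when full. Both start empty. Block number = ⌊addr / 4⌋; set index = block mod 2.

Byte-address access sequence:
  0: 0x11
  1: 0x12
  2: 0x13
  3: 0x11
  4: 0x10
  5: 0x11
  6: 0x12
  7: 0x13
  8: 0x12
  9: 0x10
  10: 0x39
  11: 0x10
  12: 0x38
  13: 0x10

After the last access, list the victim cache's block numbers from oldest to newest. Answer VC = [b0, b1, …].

  [0] addr=0x11 blk=4 s=0: MISS | VC []
  [1] addr=0x12 blk=4 s=0: L1-HIT | VC []
  [2] addr=0x13 blk=4 s=0: L1-HIT | VC []
  [3] addr=0x11 blk=4 s=0: L1-HIT | VC []
  [4] addr=0x10 blk=4 s=0: L1-HIT | VC []
  [5] addr=0x11 blk=4 s=0: L1-HIT | VC []
  [6] addr=0x12 blk=4 s=0: L1-HIT | VC []
  [7] addr=0x13 blk=4 s=0: L1-HIT | VC []
  [8] addr=0x12 blk=4 s=0: L1-HIT | VC []
  [9] addr=0x10 blk=4 s=0: L1-HIT | VC []
  [10] addr=0x39 blk=14 s=0: MISS | VC [4]
  [11] addr=0x10 blk=4 s=0: VC-HIT | VC [14]
  [12] addr=0x38 blk=14 s=0: VC-HIT | VC [4]
  [13] addr=0x10 blk=4 s=0: VC-HIT | VC [14]

VC = [14]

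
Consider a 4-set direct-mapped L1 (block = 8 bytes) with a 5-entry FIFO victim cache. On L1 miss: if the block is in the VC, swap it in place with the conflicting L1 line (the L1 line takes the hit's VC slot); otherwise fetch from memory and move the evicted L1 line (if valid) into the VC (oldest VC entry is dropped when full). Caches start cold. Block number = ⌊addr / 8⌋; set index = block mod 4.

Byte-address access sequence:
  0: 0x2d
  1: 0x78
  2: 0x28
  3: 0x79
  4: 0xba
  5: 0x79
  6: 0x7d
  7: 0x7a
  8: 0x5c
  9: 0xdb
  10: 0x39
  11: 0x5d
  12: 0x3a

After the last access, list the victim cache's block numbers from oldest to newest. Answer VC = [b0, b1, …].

  [0] addr=0x2d blk=5 s=1: MISS | VC []
  [1] addr=0x78 blk=15 s=3: MISS | VC []
  [2] addr=0x28 blk=5 s=1: L1-HIT | VC []
  [3] addr=0x79 blk=15 s=3: L1-HIT | VC []
  [4] addr=0xba blk=23 s=3: MISS | VC [15]
  [5] addr=0x79 blk=15 s=3: VC-HIT | VC [23]
  [6] addr=0x7d blk=15 s=3: L1-HIT | VC [23]
  [7] addr=0x7a blk=15 s=3: L1-HIT | VC [23]
  [8] addr=0x5c blk=11 s=3: MISS | VC [23, 15]
  [9] addr=0xdb blk=27 s=3: MISS | VC [23, 15, 11]
  [10] addr=0x39 blk=7 s=3: MISS | VC [23, 15, 11, 27]
  [11] addr=0x5d blk=11 s=3: VC-HIT | VC [23, 15, 7, 27]
  [12] addr=0x3a blk=7 s=3: VC-HIT | VC [23, 15, 11, 27]

VC = [23, 15, 11, 27]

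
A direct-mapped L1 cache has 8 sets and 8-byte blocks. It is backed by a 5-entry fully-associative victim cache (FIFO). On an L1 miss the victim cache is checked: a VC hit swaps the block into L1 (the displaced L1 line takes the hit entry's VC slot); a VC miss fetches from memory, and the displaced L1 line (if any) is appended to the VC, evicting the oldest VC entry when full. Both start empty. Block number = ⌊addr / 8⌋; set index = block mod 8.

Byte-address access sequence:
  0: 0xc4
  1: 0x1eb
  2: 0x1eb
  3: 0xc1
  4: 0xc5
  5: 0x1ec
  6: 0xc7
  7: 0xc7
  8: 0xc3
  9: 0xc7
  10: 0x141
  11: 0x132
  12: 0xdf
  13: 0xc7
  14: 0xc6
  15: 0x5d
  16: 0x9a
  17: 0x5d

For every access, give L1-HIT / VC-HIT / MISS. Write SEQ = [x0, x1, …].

SEQ = [MISS, MISS, L1-HIT, L1-HIT, L1-HIT, L1-HIT, L1-HIT, L1-HIT, L1-HIT, L1-HIT, MISS, MISS, MISS, VC-HIT, L1-HIT, MISS, MISS, VC-HIT]

  [0] addr=0xc4 blk=24 s=0: MISS | VC []
  [1] addr=0x1eb blk=61 s=5: MISS | VC []
  [2] addr=0x1eb blk=61 s=5: L1-HIT | VC []
  [3] addr=0xc1 blk=24 s=0: L1-HIT | VC []
  [4] addr=0xc5 blk=24 s=0: L1-HIT | VC []
  [5] addr=0x1ec blk=61 s=5: L1-HIT | VC []
  [6] addr=0xc7 blk=24 s=0: L1-HIT | VC []
  [7] addr=0xc7 blk=24 s=0: L1-HIT | VC []
  [8] addr=0xc3 blk=24 s=0: L1-HIT | VC []
  [9] addr=0xc7 blk=24 s=0: L1-HIT | VC []
  [10] addr=0x141 blk=40 s=0: MISS | VC [24]
  [11] addr=0x132 blk=38 s=6: MISS | VC [24]
  [12] addr=0xdf blk=27 s=3: MISS | VC [24]
  [13] addr=0xc7 blk=24 s=0: VC-HIT | VC [40]
  [14] addr=0xc6 blk=24 s=0: L1-HIT | VC [40]
  [15] addr=0x5d blk=11 s=3: MISS | VC [40, 27]
  [16] addr=0x9a blk=19 s=3: MISS | VC [40, 27, 11]
  [17] addr=0x5d blk=11 s=3: VC-HIT | VC [40, 27, 19]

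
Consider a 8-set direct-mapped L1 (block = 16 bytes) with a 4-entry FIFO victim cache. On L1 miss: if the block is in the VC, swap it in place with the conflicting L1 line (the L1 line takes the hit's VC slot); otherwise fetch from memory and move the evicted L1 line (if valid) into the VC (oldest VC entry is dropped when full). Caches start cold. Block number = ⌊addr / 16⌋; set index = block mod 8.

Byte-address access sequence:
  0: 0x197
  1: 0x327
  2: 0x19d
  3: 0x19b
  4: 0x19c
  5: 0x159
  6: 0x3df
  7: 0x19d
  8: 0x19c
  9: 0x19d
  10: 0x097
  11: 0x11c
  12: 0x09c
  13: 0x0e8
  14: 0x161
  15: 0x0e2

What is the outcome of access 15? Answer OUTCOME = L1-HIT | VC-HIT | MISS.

OUTCOME = VC-HIT

#0 0x197→b25/s1 MISS; vc=[]
#1 0x327→b50/s2 MISS; vc=[]
#2 0x19d→b25/s1 L1-HIT; vc=[]
#3 0x19b→b25/s1 L1-HIT; vc=[]
#4 0x19c→b25/s1 L1-HIT; vc=[]
#5 0x159→b21/s5 MISS; vc=[]
#6 0x3df→b61/s5 MISS; vc=[21]
#7 0x19d→b25/s1 L1-HIT; vc=[21]
#8 0x19c→b25/s1 L1-HIT; vc=[21]
#9 0x19d→b25/s1 L1-HIT; vc=[21]
#10 0x97→b9/s1 MISS; vc=[21,25]
#11 0x11c→b17/s1 MISS; vc=[21,25,9]
#12 0x9c→b9/s1 VC-HIT; vc=[21,25,17]
#13 0xe8→b14/s6 MISS; vc=[21,25,17]
#14 0x161→b22/s6 MISS; vc=[21,25,17,14]
#15 0xe2→b14/s6 VC-HIT; vc=[21,25,17,22]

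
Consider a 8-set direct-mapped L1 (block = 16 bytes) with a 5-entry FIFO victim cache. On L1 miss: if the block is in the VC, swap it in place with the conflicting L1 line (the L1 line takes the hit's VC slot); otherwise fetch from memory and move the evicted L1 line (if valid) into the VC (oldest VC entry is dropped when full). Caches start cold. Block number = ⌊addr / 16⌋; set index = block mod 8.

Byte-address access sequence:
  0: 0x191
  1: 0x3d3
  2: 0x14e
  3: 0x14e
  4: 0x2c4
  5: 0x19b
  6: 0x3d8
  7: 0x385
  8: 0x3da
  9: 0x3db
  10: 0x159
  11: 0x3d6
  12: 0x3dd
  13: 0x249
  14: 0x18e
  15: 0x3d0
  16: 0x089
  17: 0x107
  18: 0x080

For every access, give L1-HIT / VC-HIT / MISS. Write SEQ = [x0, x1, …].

#0 0x191→b25/s1 MISS; vc=[]
#1 0x3d3→b61/s5 MISS; vc=[]
#2 0x14e→b20/s4 MISS; vc=[]
#3 0x14e→b20/s4 L1-HIT; vc=[]
#4 0x2c4→b44/s4 MISS; vc=[20]
#5 0x19b→b25/s1 L1-HIT; vc=[20]
#6 0x3d8→b61/s5 L1-HIT; vc=[20]
#7 0x385→b56/s0 MISS; vc=[20]
#8 0x3da→b61/s5 L1-HIT; vc=[20]
#9 0x3db→b61/s5 L1-HIT; vc=[20]
#10 0x159→b21/s5 MISS; vc=[20,61]
#11 0x3d6→b61/s5 VC-HIT; vc=[20,21]
#12 0x3dd→b61/s5 L1-HIT; vc=[20,21]
#13 0x249→b36/s4 MISS; vc=[20,21,44]
#14 0x18e→b24/s0 MISS; vc=[20,21,44,56]
#15 0x3d0→b61/s5 L1-HIT; vc=[20,21,44,56]
#16 0x89→b8/s0 MISS; vc=[20,21,44,56,24]
#17 0x107→b16/s0 MISS; vc=[21,44,56,24,8]
#18 0x80→b8/s0 VC-HIT; vc=[21,44,56,24,16]

SEQ = [MISS, MISS, MISS, L1-HIT, MISS, L1-HIT, L1-HIT, MISS, L1-HIT, L1-HIT, MISS, VC-HIT, L1-HIT, MISS, MISS, L1-HIT, MISS, MISS, VC-HIT]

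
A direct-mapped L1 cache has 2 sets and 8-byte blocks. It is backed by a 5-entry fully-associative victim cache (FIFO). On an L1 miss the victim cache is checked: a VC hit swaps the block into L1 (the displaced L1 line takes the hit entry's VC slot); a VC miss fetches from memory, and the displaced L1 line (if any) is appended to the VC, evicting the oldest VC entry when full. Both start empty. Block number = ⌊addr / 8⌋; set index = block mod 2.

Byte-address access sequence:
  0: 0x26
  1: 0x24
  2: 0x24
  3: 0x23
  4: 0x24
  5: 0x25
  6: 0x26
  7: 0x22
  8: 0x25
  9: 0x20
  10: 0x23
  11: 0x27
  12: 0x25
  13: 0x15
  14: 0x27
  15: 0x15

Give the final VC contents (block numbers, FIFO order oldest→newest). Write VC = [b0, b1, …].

VC = [4]

#0 0x26→b4/s0 MISS; vc=[]
#1 0x24→b4/s0 L1-HIT; vc=[]
#2 0x24→b4/s0 L1-HIT; vc=[]
#3 0x23→b4/s0 L1-HIT; vc=[]
#4 0x24→b4/s0 L1-HIT; vc=[]
#5 0x25→b4/s0 L1-HIT; vc=[]
#6 0x26→b4/s0 L1-HIT; vc=[]
#7 0x22→b4/s0 L1-HIT; vc=[]
#8 0x25→b4/s0 L1-HIT; vc=[]
#9 0x20→b4/s0 L1-HIT; vc=[]
#10 0x23→b4/s0 L1-HIT; vc=[]
#11 0x27→b4/s0 L1-HIT; vc=[]
#12 0x25→b4/s0 L1-HIT; vc=[]
#13 0x15→b2/s0 MISS; vc=[4]
#14 0x27→b4/s0 VC-HIT; vc=[2]
#15 0x15→b2/s0 VC-HIT; vc=[4]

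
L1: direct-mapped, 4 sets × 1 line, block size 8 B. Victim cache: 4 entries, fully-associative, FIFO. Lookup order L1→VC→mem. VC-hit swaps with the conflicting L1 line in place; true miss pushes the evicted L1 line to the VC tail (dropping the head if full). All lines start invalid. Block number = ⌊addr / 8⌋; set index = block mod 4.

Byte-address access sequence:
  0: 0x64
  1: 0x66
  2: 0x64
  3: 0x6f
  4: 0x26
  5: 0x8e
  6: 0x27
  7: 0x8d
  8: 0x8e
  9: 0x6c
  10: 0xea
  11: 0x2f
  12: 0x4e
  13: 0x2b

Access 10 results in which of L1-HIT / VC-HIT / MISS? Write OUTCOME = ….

  [0] addr=0x64 blk=12 s=0: MISS | VC []
  [1] addr=0x66 blk=12 s=0: L1-HIT | VC []
  [2] addr=0x64 blk=12 s=0: L1-HIT | VC []
  [3] addr=0x6f blk=13 s=1: MISS | VC []
  [4] addr=0x26 blk=4 s=0: MISS | VC [12]
  [5] addr=0x8e blk=17 s=1: MISS | VC [12, 13]
  [6] addr=0x27 blk=4 s=0: L1-HIT | VC [12, 13]
  [7] addr=0x8d blk=17 s=1: L1-HIT | VC [12, 13]
  [8] addr=0x8e blk=17 s=1: L1-HIT | VC [12, 13]
  [9] addr=0x6c blk=13 s=1: VC-HIT | VC [12, 17]
  [10] addr=0xea blk=29 s=1: MISS | VC [12, 17, 13]
  [11] addr=0x2f blk=5 s=1: MISS | VC [12, 17, 13, 29]
  [12] addr=0x4e blk=9 s=1: MISS | VC [17, 13, 29, 5]
  [13] addr=0x2b blk=5 s=1: VC-HIT | VC [17, 13, 29, 9]

OUTCOME = MISS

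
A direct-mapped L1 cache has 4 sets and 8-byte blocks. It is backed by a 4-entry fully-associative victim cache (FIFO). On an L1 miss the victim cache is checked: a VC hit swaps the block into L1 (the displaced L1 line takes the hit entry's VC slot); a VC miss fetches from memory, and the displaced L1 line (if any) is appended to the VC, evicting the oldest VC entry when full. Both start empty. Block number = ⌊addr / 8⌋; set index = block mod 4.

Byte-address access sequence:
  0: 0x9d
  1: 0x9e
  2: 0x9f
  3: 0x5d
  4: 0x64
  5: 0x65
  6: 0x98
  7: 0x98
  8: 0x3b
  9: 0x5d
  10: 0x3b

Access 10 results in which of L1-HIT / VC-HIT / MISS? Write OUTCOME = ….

0: 0x9d (blk 19, set 3) → MISS  vc=[]
1: 0x9e (blk 19, set 3) → L1-HIT  vc=[]
2: 0x9f (blk 19, set 3) → L1-HIT  vc=[]
3: 0x5d (blk 11, set 3) → MISS  vc=[19]
4: 0x64 (blk 12, set 0) → MISS  vc=[19]
5: 0x65 (blk 12, set 0) → L1-HIT  vc=[19]
6: 0x98 (blk 19, set 3) → VC-HIT  vc=[11]
7: 0x98 (blk 19, set 3) → L1-HIT  vc=[11]
8: 0x3b (blk 7, set 3) → MISS  vc=[11, 19]
9: 0x5d (blk 11, set 3) → VC-HIT  vc=[7, 19]
10: 0x3b (blk 7, set 3) → VC-HIT  vc=[11, 19]

OUTCOME = VC-HIT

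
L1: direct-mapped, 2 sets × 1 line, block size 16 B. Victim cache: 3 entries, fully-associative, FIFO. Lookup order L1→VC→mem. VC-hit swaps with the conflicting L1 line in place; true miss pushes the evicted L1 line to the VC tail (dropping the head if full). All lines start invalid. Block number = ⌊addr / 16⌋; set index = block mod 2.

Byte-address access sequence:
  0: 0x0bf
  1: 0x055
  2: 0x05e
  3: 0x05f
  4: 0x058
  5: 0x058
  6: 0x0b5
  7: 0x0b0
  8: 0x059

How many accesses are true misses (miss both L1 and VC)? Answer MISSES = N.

#0 0xbf→b11/s1 MISS; vc=[]
#1 0x55→b5/s1 MISS; vc=[11]
#2 0x5e→b5/s1 L1-HIT; vc=[11]
#3 0x5f→b5/s1 L1-HIT; vc=[11]
#4 0x58→b5/s1 L1-HIT; vc=[11]
#5 0x58→b5/s1 L1-HIT; vc=[11]
#6 0xb5→b11/s1 VC-HIT; vc=[5]
#7 0xb0→b11/s1 L1-HIT; vc=[5]
#8 0x59→b5/s1 VC-HIT; vc=[11]

MISSES = 2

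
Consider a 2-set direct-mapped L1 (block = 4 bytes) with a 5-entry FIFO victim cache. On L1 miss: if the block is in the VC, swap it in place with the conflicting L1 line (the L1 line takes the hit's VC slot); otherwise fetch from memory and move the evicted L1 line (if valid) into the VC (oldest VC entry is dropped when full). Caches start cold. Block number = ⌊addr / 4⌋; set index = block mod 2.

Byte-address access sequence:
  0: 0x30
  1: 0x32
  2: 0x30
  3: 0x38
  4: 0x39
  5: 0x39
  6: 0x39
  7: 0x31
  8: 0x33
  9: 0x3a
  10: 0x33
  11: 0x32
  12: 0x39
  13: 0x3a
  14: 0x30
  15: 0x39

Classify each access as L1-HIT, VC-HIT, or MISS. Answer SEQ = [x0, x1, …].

#0 0x30→b12/s0 MISS; vc=[]
#1 0x32→b12/s0 L1-HIT; vc=[]
#2 0x30→b12/s0 L1-HIT; vc=[]
#3 0x38→b14/s0 MISS; vc=[12]
#4 0x39→b14/s0 L1-HIT; vc=[12]
#5 0x39→b14/s0 L1-HIT; vc=[12]
#6 0x39→b14/s0 L1-HIT; vc=[12]
#7 0x31→b12/s0 VC-HIT; vc=[14]
#8 0x33→b12/s0 L1-HIT; vc=[14]
#9 0x3a→b14/s0 VC-HIT; vc=[12]
#10 0x33→b12/s0 VC-HIT; vc=[14]
#11 0x32→b12/s0 L1-HIT; vc=[14]
#12 0x39→b14/s0 VC-HIT; vc=[12]
#13 0x3a→b14/s0 L1-HIT; vc=[12]
#14 0x30→b12/s0 VC-HIT; vc=[14]
#15 0x39→b14/s0 VC-HIT; vc=[12]

SEQ = [MISS, L1-HIT, L1-HIT, MISS, L1-HIT, L1-HIT, L1-HIT, VC-HIT, L1-HIT, VC-HIT, VC-HIT, L1-HIT, VC-HIT, L1-HIT, VC-HIT, VC-HIT]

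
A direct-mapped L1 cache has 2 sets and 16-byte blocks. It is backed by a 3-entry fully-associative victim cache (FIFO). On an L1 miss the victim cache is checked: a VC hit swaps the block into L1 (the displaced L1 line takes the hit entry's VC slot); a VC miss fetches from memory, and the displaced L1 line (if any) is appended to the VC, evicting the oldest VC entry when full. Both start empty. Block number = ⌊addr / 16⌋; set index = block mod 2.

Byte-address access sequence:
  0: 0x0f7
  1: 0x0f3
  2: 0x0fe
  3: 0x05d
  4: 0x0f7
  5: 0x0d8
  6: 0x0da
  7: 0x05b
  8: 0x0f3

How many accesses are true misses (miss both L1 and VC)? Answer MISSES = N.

MISSES = 3

0: 0xf7 (blk 15, set 1) → MISS  vc=[]
1: 0xf3 (blk 15, set 1) → L1-HIT  vc=[]
2: 0xfe (blk 15, set 1) → L1-HIT  vc=[]
3: 0x5d (blk 5, set 1) → MISS  vc=[15]
4: 0xf7 (blk 15, set 1) → VC-HIT  vc=[5]
5: 0xd8 (blk 13, set 1) → MISS  vc=[5, 15]
6: 0xda (blk 13, set 1) → L1-HIT  vc=[5, 15]
7: 0x5b (blk 5, set 1) → VC-HIT  vc=[13, 15]
8: 0xf3 (blk 15, set 1) → VC-HIT  vc=[13, 5]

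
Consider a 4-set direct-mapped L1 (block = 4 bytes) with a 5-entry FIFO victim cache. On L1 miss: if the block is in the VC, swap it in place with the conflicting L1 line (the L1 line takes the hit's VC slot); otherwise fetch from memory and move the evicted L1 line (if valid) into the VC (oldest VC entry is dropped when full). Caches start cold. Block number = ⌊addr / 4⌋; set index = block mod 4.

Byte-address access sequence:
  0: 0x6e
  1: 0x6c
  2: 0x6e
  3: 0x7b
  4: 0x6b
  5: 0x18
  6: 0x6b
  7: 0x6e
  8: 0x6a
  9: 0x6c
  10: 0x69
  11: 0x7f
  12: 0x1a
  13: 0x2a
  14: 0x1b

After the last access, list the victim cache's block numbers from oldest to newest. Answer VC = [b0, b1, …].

#0 0x6e→b27/s3 MISS; vc=[]
#1 0x6c→b27/s3 L1-HIT; vc=[]
#2 0x6e→b27/s3 L1-HIT; vc=[]
#3 0x7b→b30/s2 MISS; vc=[]
#4 0x6b→b26/s2 MISS; vc=[30]
#5 0x18→b6/s2 MISS; vc=[30,26]
#6 0x6b→b26/s2 VC-HIT; vc=[30,6]
#7 0x6e→b27/s3 L1-HIT; vc=[30,6]
#8 0x6a→b26/s2 L1-HIT; vc=[30,6]
#9 0x6c→b27/s3 L1-HIT; vc=[30,6]
#10 0x69→b26/s2 L1-HIT; vc=[30,6]
#11 0x7f→b31/s3 MISS; vc=[30,6,27]
#12 0x1a→b6/s2 VC-HIT; vc=[30,26,27]
#13 0x2a→b10/s2 MISS; vc=[30,26,27,6]
#14 0x1b→b6/s2 VC-HIT; vc=[30,26,27,10]

VC = [30, 26, 27, 10]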